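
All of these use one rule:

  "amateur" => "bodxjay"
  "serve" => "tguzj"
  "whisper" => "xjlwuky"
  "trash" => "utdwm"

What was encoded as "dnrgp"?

In amateur: a→b is +1, m→o is +2, a→d is +3, t→x is +4 — the shift increases by 1 each position. Each letter shifts forward by (position + 1), i.e. 1, 2, 3, … — the shift grows by one for each successive letter.
Reversing it on dnrgp: d−1=c, n−2=l, r−3=o, g−4=c, p−5=k.

clock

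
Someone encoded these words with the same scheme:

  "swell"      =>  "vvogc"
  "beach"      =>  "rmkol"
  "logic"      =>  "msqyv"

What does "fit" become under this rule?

The output letters match the input read backwards, each shifted +10: swell reversed is llews. Two steps: reverse the string, then apply a Caesar shift of +10.
Applying it to fit: reverse → tif; then shift: t+10=d, i+10=s, f+10=p.

dsp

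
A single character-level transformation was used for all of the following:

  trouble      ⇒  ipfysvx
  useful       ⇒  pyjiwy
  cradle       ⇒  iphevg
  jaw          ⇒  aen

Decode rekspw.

slogan

The output letters match the input read backwards, each shifted +4: trouble reversed is elbuort. Read the word backwards and shift each letter +4.
Decoding rekspw: shift back: r−4=n, e−4=a, k−4=g, s−4=o, p−4=l, w−4=s → nagols; then reverse → slogan.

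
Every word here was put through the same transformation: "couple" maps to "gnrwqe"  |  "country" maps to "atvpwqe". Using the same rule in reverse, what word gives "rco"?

map

The output letters match the input read backwards, each shifted +2: couple reversed is elpuoc. Read the word backwards and shift each letter +2.
Decoding rco: shift back: r−2=p, c−2=a, o−2=m → pam; then reverse → map.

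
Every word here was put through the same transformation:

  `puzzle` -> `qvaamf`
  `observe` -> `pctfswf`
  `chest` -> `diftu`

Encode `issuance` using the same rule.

jttvbodf

Compare letters: p→q is +1, u→v is +1, z→a is +1 — a constant shift. It's a constant shift of +1 (ROT1).
Applying it to issuance: i+1=j, s+1=t, s+1=t, u+1=v, a+1=b, n+1=o, c+1=d, e+1=f.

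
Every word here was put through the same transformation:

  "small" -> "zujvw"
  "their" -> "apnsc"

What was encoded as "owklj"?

hobby

In small: s→z is +7, m→u is +8, a→j is +9, l→v is +10 — the shift increases by 1 each position. Each letter shifts forward by (position + 7), i.e. 7, 8, 9, … — the shift grows by one for each successive letter.
Decoding owklj: o−7=h, w−8=o, k−9=b, l−10=b, j−11=y.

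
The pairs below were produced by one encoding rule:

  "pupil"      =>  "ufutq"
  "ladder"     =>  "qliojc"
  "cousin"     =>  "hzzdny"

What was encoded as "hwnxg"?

Shifts by position in pupil: pos 0: p→u (+5), pos 1: u→f (+11), pos 2: p→u (+5), pos 3: i→t (+11) — repeating every 2. The shifts repeat in a cycle of length 2: positions 0,1,… shift by +5, +11, then the pattern repeats.
Undoing it on hwnxg: h−5=c, w−11=l, n−5=i, x−11=m, g−5=b.

climb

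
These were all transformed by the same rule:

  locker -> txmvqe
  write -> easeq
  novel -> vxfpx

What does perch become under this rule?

xnbnt

Letter i (0-indexed) is shifted by i+8, so successive shifts are 8, 9, 10, ….
For perch: p+8=x, e+9=n, r+10=b, c+11=n, h+12=t.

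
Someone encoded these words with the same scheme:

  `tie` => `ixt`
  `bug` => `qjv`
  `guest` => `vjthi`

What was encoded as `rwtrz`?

check

Compare letters: t→i is +15, i→x is +15, e→t is +15 — a constant shift. Each letter is shifted forward by 15 in the alphabet (a Caesar shift of +15).
Reversing it on rwtrz: r−15=c, w−15=h, t−15=e, r−15=c, z−15=k.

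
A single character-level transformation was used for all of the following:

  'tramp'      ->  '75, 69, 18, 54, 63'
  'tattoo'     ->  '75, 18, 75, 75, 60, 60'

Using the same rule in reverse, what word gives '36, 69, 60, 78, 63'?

group

t(#20)→75 and r(#18)→69: differences scale by 3, so n = 3·pos + 15. The formula is n = 3×(alphabet index, a=1) + 15.
Undoing it on 36, 69, 60, 78, 63: 36→(36−15)÷3=7=g, 69→(69−15)÷3=18=r, 60→(60−15)÷3=15=o, 78→(78−15)÷3=21=u, 63→(63−15)÷3=16=p.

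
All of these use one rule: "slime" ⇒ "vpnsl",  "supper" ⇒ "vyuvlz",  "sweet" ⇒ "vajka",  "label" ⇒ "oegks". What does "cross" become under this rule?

fvtyz

In slime: s→v is +3, l→p is +4, i→n is +5, m→s is +6 — the shift increases by 1 each position. Letter i (0-indexed) is shifted by i+3, so successive shifts are 3, 4, 5, ….
On cross: c+3=f, r+4=v, o+5=t, s+6=y, s+7=z.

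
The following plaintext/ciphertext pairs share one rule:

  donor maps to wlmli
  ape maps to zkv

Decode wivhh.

Each pair mirrors across the alphabet (d↔w, o↔l, n↔m): positions sum to 25. Each letter is replaced by its mirror in the alphabet: a↔z, b↔y, c↔x, and so on (the Atbash cipher).
Undoing it on wivhh: w↔d, i↔r, v↔e, h↔s, h↔s.

dress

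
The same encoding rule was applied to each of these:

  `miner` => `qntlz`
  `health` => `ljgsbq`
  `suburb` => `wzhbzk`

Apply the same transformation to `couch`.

Letter i (0-indexed) is shifted by i+4, so successive shifts are 4, 5, 6, ….
On couch: c+4=g, o+5=t, u+6=a, c+7=j, h+8=p.

gtajp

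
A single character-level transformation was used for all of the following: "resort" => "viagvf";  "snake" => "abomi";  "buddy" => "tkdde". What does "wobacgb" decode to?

Treating letters as 0–25, the rule is x ↦ 5x + 14 (mod 26).
Decoding wobacgb: w(22)→21·(22−14)≡12=m; o(14)→21·(14−14)≡0=a; b(1)→21·(1−14)≡13=n; a(0)→21·(0−14)≡18=s; c(2)→21·(2−14)≡8=i; g(6)→21·(6−14)≡14=o; b(1)→21·(1−14)≡13=n (all mod 26).

mansion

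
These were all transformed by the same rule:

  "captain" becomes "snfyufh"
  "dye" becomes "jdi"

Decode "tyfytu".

The output letters match the input read backwards, each shifted +5: captain reversed is niatpac. Two steps: reverse the string, then apply a Caesar shift of +5.
Decoding tyfytu: shift back: t−5=o, y−5=t, f−5=a, y−5=t, t−5=o, u−5=p → otatop; then reverse → potato.

potato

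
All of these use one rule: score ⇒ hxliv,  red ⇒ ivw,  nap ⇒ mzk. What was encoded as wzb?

Each pair mirrors across the alphabet (s↔h, c↔x, o↔l): positions sum to 25. Each letter is replaced by its mirror in the alphabet: a↔z, b↔y, c↔x, and so on (the Atbash cipher).
Reversing it on wzb: w↔d, z↔a, b↔y.

day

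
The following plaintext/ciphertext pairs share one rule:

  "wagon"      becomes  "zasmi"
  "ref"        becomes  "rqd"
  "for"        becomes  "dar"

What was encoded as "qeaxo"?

Two steps: reverse the string, then apply a Caesar shift of +12.
Decoding qeaxo: shift back: q−12=e, e−12=s, a−12=o, x−12=l, o−12=c → esolc; then reverse → close.

close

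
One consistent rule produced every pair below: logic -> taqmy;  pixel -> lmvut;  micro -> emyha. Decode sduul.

l(11)→t(19) and o(14)→a(0) fit y≡11x+2 (mod 26); the inverse of 11 mod 26 is 19. Treating letters as 0–25, the rule is x ↦ 11x + 2 (mod 26).
Reversing it on sduul: s(18)→19·(18−2)≡18=s; d(3)→19·(3−2)≡19=t; u(20)→19·(20−2)≡4=e; u(20)→19·(20−2)≡4=e; l(11)→19·(11−2)≡15=p (all mod 26).

steep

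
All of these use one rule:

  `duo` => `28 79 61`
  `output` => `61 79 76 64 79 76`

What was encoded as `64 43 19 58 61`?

piano

d(#4)→28 and u(#21)→79: differences scale by 3, so n = 3·pos + 16. With a=1..z=26, the number is 3·pos + 16.
Reversing it on 64 43 19 58 61: 64→(64−16)÷3=16=p, 43→(43−16)÷3=9=i, 19→(19−16)÷3=1=a, 58→(58−16)÷3=14=n, 61→(61−16)÷3=15=o.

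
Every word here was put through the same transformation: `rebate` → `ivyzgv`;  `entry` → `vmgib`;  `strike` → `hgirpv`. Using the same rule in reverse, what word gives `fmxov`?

Each pair mirrors across the alphabet (r↔i, e↔v, b↔y): positions sum to 25. Letters are reflected about the middle of the alphabet (position → 25−position): Atbash.
Reversing it on fmxov: f↔u, m↔n, x↔c, o↔l, v↔e.

uncle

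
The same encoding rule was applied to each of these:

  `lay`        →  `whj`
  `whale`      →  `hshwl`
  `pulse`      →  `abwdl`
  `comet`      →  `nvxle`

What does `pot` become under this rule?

ave

The shift depends on letter class: consonant l→w is +11, but vowel a→h is +7. Two shifts are in play — +7 for a/e/i/o/u, +11 for every other letter.
For pot: p(cons)+11=a, o(vowel)+7=v, t(cons)+11=e.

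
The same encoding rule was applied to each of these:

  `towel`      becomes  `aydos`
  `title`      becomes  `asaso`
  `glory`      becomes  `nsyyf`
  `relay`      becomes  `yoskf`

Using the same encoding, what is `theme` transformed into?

aooto

The shift depends on letter class: consonant t→a is +7, but vowel o→y is +10. Two shifts are in play — +10 for a/e/i/o/u, +7 for every other letter.
On theme: t(cons)+7=a, h(cons)+7=o, e(vowel)+10=o, m(cons)+7=t, e(vowel)+10=o.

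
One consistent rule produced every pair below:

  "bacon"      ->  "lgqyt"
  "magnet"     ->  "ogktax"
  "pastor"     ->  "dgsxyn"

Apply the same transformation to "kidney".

euvtaw

b(1)→l(11) and a(0)→g(6) fit y≡5x+6 (mod 26); the inverse of 5 mod 26 is 21. This is an affine cipher: with a=0,…,z=25, each position x becomes (5x+6) mod 26.
Applying it to kidney: k(10)→5·10+6≡4=e; i(8)→5·8+6≡20=u; d(3)→5·3+6≡21=v; n(13)→5·13+6≡19=t; e(4)→5·4+6≡0=a; y(24)→5·24+6≡22=w (all mod 26).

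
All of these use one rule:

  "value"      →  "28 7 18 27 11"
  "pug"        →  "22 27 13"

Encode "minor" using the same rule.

v is letter #22 and maps to 28: an offset of 6. Each letter is replaced by its alphabet position (a=1..z=26) + 6.
On minor: m=13→19, i=9→15, n=14→20, o=15→21, r=18→24.

19 15 20 21 24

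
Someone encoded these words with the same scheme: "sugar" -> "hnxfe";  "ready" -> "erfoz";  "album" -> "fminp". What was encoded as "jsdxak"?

knight

s(18)→h(7) and u(20)→n(13) fit y≡3x+5 (mod 26); the inverse of 3 mod 26 is 9. Each letter's alphabet position (a=0..z=25) is mapped through 3·x+5 mod 26 — an affine cipher.
Reversing it on jsdxak: j(9)→9·(9−5)≡10=k; s(18)→9·(18−5)≡13=n; d(3)→9·(3−5)≡8=i; x(23)→9·(23−5)≡6=g; a(0)→9·(0−5)≡7=h; k(10)→9·(10−5)≡19=t (all mod 26).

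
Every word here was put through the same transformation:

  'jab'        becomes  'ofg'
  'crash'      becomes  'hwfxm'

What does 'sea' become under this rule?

Compare letters: j→o is +5, a→f is +5, b→g is +5 — a constant shift. It's a constant shift of +5 (ROT5).
On sea: s+5=x, e+5=j, a+5=f.

xjf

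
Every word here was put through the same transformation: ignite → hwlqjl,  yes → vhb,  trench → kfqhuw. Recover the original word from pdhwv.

The word is reversed, then every letter is shifted forward by 3.
Undoing it on pdhwv: shift back: p−3=m, d−3=a, h−3=e, w−3=t, v−3=s → maets; then reverse → steam.

steam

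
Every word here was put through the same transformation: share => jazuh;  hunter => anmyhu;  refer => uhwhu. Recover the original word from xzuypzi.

martial

Treating letters as 0–25, the rule is x ↦ 15x + 25 (mod 26).
Undoing it on xzuypzi: x(23)→7·(23−25)≡12=m; z(25)→7·(25−25)≡0=a; u(20)→7·(20−25)≡17=r; y(24)→7·(24−25)≡19=t; p(15)→7·(15−25)≡8=i; z(25)→7·(25−25)≡0=a; i(8)→7·(8−25)≡11=l (all mod 26).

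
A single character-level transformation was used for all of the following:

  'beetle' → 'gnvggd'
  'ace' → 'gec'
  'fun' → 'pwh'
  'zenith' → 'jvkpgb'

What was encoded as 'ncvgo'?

metal

The output letters match the input read backwards, each shifted +2: beetle reversed is elteeb. Two steps: reverse the string, then apply a Caesar shift of +2.
Reversing it on ncvgo: shift back: n−2=l, c−2=a, v−2=t, g−2=e, o−2=m → latem; then reverse → metal.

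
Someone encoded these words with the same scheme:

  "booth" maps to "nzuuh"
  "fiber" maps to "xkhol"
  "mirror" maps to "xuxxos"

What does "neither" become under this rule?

xknzokt

The word is reversed, then every letter is shifted forward by 6.
For neither: reverse → rehtien; then shift: r+6=x, e+6=k, h+6=n, t+6=z, i+6=o, e+6=k, n+6=t.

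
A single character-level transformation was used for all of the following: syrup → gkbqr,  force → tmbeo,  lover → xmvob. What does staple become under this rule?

s(18)→g(6) and y(24)→k(10) fit y≡5x+20 (mod 26); the inverse of 5 mod 26 is 21. This is an affine cipher: with a=0,…,z=25, each position x becomes (5x+20) mod 26.
For staple: s(18)→5·18+20≡6=g; t(19)→5·19+20≡11=l; a(0)→5·0+20≡20=u; p(15)→5·15+20≡17=r; l(11)→5·11+20≡23=x; e(4)→5·4+20≡14=o (all mod 26).

glurxo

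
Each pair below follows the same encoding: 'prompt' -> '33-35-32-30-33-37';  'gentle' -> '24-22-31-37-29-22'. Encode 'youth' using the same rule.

42-32-38-37-25

p is letter #16 and maps to 33: an offset of 17. The number is (letter's place in the alphabet, a=1) + 17.
Applying it to youth: y=25→42, o=15→32, u=21→38, t=20→37, h=8→25.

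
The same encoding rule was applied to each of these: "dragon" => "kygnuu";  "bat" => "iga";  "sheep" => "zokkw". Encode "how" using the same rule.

The shift depends on letter class: consonant d→k is +7, but vowel a→g is +6. The rule splits by letter class: vowels +6, consonants +7.
Applying it to how: h(cons)+7=o, o(vowel)+6=u, w(cons)+7=d.

oud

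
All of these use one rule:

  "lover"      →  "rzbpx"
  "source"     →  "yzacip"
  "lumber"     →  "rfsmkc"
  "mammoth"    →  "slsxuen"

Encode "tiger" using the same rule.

Shifts by position in lover: pos 0: l→r (+6), pos 1: o→z (+11), pos 2: v→b (+6), pos 3: e→p (+11) — repeating every 2. It's a Vigenère-style cipher with numeric key [6,11]: position i shifts by key[i mod 2].
On tiger: t+6=z, i+11=t, g+6=m, e+11=p, r+6=x.

ztmpx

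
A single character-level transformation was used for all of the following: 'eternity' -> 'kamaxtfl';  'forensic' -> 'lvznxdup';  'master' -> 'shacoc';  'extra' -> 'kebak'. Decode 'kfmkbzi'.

eyebrow

In eternity: e→k is +6, t→a is +7, e→m is +8, r→a is +9 — the shift increases by 1 each position. The shift increases by 1 at each position, starting from +6: 6, 7, 8, ….
Decoding kfmkbzi: k−6=e, f−7=y, m−8=e, k−9=b, b−10=r, z−11=o, i−12=w.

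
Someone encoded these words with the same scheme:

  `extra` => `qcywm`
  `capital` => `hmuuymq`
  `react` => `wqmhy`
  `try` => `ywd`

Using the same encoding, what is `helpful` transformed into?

The shift depends on letter class: consonant x→c is +5, but vowel e→q is +12. Vowels shift forward by 12 and consonants shift forward by 5.
For helpful: h(cons)+5=m, e(vowel)+12=q, l(cons)+5=q, p(cons)+5=u, f(cons)+5=k, u(vowel)+12=g, l(cons)+5=q.

mqqukgq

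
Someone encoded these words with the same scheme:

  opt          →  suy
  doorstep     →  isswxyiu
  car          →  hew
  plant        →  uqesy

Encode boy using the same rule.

Vowels shift forward by 4 and consonants shift forward by 5.
On boy: b(cons)+5=g, o(vowel)+4=s, y(cons)+5=d.

gsd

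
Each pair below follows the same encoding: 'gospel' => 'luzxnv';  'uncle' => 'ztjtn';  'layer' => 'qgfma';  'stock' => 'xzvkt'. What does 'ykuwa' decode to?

In gospel: g→l is +5, o→u is +6, s→z is +7, p→x is +8 — the shift increases by 1 each position. Each letter shifts forward by (position + 5), i.e. 5, 6, 7, … — the shift grows by one for each successive letter.
Undoing it on ykuwa: y−5=t, k−6=e, u−7=n, w−8=o, a−9=r.

tenor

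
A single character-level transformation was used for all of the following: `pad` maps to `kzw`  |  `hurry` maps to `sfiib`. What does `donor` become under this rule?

Each pair mirrors across the alphabet (p↔k, a↔z, d↔w): positions sum to 25. Each letter is replaced by its mirror in the alphabet: a↔z, b↔y, c↔x, and so on (the Atbash cipher).
On donor: d↔w, o↔l, n↔m, o↔l, r↔i.

wlmli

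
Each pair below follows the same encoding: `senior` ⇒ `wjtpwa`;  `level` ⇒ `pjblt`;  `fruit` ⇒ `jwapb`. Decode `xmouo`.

Each letter shifts forward by (position + 4), i.e. 4, 5, 6, … — the shift grows by one for each successive letter.
Reversing it on xmouo: x−4=t, m−5=h, o−6=i, u−7=n, o−8=g.

thing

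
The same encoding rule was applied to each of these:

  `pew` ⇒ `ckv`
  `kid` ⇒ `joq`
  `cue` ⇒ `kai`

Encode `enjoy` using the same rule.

euptk

The output letters match the input read backwards, each shifted +6: pew reversed is wep. The word is reversed, then every letter is shifted forward by 6.
On enjoy: reverse → yojne; then shift: y+6=e, o+6=u, j+6=p, n+6=t, e+6=k.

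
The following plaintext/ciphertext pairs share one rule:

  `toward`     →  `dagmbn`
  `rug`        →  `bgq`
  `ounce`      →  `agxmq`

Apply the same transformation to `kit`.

uud

The rule splits by letter class: vowels +12, consonants +10.
For kit: k(cons)+10=u, i(vowel)+12=u, t(cons)+10=d.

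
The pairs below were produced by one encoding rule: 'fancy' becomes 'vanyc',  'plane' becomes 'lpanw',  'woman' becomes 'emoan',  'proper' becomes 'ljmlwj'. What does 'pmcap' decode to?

loyal

f(5)→v(21) and a(0)→a(0) fit y≡25x+0 (mod 26); the inverse of 25 mod 26 is 25. Treating letters as 0–25, the rule is x ↦ 25x + 0 (mod 26).
Undoing it on pmcap: p(15)→25·(15−0)≡11=l; m(12)→25·(12−0)≡14=o; c(2)→25·(2−0)≡24=y; a(0)→25·(0−0)≡0=a; p(15)→25·(15−0)≡11=l (all mod 26).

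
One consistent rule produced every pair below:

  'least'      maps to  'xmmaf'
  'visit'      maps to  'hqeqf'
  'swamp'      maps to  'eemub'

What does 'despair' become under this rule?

pmexmqd

Shifts by position in least: pos 0: l→x (+12), pos 1: e→m (+8), pos 2: a→m (+12), pos 3: s→a (+8) — repeating every 2. A repeating key of period 2 is used — shifts +12, +8 over and over.
For despair: d+12=p, e+8=m, s+12=e, p+8=x, a+12=m, i+8=q, r+12=d.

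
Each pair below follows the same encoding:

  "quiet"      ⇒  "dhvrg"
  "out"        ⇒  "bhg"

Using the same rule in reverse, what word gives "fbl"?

soy

Compare letters: q→d is +13, u→h is +13, i→v is +13 — a constant shift. Every letter moves 13 places later in the alphabet, wrapping around z→a.
Reversing it on fbl: f−13=s, b−13=o, l−13=y.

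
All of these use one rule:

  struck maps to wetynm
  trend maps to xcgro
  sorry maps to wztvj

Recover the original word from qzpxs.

month

Shifts by position in struck: pos 0: s→w (+4), pos 1: t→e (+11), pos 2: r→t (+2), pos 3: u→y (+4), pos 4: c→n (+11), pos 5: k→m (+2) — repeating every 3. The shifts repeat in a cycle of length 3: positions 0,1,… shift by +4, +11, +2, then the pattern repeats.
Reversing it on qzpxs: q−4=m, z−11=o, p−2=n, x−4=t, s−11=h.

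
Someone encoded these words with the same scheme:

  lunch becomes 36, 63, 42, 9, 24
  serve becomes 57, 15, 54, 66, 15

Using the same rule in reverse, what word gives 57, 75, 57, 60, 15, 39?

system

l(#12)→36 and u(#21)→63: differences scale by 3, so n = 3·pos + 0. Each letter becomes 3×(its alphabet position, a=1..z=26).
Reversing it on 57, 75, 57, 60, 15, 39: 57→(57−0)÷3=19=s, 75→(75−0)÷3=25=y, 57→(57−0)÷3=19=s, 60→(60−0)÷3=20=t, 15→(15−0)÷3=5=e, 39→(39−0)÷3=13=m.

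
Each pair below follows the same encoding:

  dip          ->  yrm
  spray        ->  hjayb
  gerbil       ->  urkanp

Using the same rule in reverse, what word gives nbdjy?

pause

The output letters match the input read backwards, each shifted +9: dip reversed is pid. Read the word backwards and shift each letter +9.
Decoding nbdjy: shift back: n−9=e, b−9=s, d−9=u, j−9=a, y−9=p → esuap; then reverse → pause.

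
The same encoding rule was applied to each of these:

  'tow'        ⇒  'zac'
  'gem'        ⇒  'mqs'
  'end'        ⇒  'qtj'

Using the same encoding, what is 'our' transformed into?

agx

Two shifts are in play — +12 for a/e/i/o/u, +6 for every other letter.
For our: o(vowel)+12=a, u(vowel)+12=g, r(cons)+6=x.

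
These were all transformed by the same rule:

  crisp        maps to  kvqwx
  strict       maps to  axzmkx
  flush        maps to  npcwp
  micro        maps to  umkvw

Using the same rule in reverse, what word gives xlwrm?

Shifts by position in crisp: pos 0: c→k (+8), pos 1: r→v (+4), pos 2: i→q (+8), pos 3: s→w (+4) — repeating every 2. A repeating key of period 2 is used — shifts +8, +4 over and over.
Reversing it on xlwrm: x−8=p, l−4=h, w−8=o, r−4=n, m−8=e.

phone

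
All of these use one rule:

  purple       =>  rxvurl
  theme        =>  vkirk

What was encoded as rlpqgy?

Letter i (0-indexed) is shifted by i+2, so successive shifts are 2, 3, 4, ….
Decoding rlpqgy: r−2=p, l−3=i, p−4=l, q−5=l, g−6=a, y−7=r.

pillar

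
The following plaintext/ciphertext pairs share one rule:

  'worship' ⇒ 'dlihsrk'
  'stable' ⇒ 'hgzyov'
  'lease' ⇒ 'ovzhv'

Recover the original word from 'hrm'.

This is the alphabet-reversal cipher (Atbash): a becomes z, b becomes y, etc.
Decoding hrm: h↔s, r↔i, m↔n.

sin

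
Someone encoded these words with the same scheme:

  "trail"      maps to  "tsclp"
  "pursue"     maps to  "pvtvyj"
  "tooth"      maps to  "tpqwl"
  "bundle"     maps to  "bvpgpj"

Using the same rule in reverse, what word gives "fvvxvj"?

future

In trail: t→t is +0, r→s is +1, a→c is +2, i→l is +3 — the shift increases by 1 each position. Letter i (0-indexed) is shifted by i+0, so successive shifts are 0, 1, 2, ….
Undoing it on fvvxvj: f−0=f, v−1=u, v−2=t, x−3=u, v−4=r, j−5=e.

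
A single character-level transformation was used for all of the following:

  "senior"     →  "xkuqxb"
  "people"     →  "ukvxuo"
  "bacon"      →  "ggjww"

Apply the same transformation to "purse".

In senior: s→x is +5, e→k is +6, n→u is +7, i→q is +8 — the shift increases by 1 each position. The shift increases by 1 at each position, starting from +5: 5, 6, 7, ….
On purse: p+5=u, u+6=a, r+7=y, s+8=a, e+9=n.

uayan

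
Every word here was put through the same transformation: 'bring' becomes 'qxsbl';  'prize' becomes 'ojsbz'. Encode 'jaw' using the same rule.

The word is reversed, then every letter is shifted forward by 10.
For jaw: reverse → waj; then shift: w+10=g, a+10=k, j+10=t.

gkt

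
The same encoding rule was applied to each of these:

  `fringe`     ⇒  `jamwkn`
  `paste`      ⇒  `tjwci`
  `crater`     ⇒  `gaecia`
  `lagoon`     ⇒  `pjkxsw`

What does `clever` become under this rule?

guieia

Shifts by position in fringe: pos 0: f→j (+4), pos 1: r→a (+9), pos 2: i→m (+4), pos 3: n→w (+9) — repeating every 2. It's a Vigenère-style cipher with numeric key [4,9]: position i shifts by key[i mod 2].
For clever: c+4=g, l+9=u, e+4=i, v+9=e, e+4=i, r+9=a.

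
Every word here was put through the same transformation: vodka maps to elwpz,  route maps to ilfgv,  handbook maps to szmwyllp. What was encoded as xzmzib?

canary

Each letter is replaced by its mirror in the alphabet: a↔z, b↔y, c↔x, and so on (the Atbash cipher).
Reversing it on xzmzib: x↔c, z↔a, m↔n, z↔a, i↔r, b↔y.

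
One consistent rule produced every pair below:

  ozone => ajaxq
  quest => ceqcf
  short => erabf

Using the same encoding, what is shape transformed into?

Shifts by position in ozone: pos 0: o→a (+12), pos 1: z→j (+10), pos 2: o→a (+12), pos 3: n→x (+10) — repeating every 2. The shifts repeat in a cycle of length 2: positions 0,1,… shift by +12, +10, then the pattern repeats.
Applying it to shape: s+12=e, h+10=r, a+12=m, p+10=z, e+12=q.

ermzq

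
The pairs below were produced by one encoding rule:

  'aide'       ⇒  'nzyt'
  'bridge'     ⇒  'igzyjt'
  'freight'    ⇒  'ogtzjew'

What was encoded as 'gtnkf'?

Each letter's alphabet position (a=0..z=25) is mapped through 21·x+13 mod 26 — an affine cipher.
Reversing it on gtnkf: g(6)→5·(6−13)≡17=r; t(19)→5·(19−13)≡4=e; n(13)→5·(13−13)≡0=a; k(10)→5·(10−13)≡11=l; f(5)→5·(5−13)≡12=m (all mod 26).

realm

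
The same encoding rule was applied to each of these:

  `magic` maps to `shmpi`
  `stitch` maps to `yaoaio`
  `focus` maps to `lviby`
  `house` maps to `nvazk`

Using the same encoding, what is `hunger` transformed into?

The shifts repeat in a cycle of length 2: positions 0,1,… shift by +6, +7, then the pattern repeats.
Applying it to hunger: h+6=n, u+7=b, n+6=t, g+7=n, e+6=k, r+7=y.

nbtnky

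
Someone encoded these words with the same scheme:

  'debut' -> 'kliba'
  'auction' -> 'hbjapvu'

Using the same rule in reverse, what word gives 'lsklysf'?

elderly

It's a constant shift of +7 (ROT7).
Decoding lsklysf: l−7=e, s−7=l, k−7=d, l−7=e, y−7=r, s−7=l, f−7=y.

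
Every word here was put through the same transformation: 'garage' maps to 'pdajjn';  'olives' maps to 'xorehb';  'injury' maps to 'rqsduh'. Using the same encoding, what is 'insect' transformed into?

A repeating key of period 3 is used — shifts +9, +3, +9 over and over.
Applying it to insect: i+9=r, n+3=q, s+9=b, e+9=n, c+3=f, t+9=c.

rqbnfc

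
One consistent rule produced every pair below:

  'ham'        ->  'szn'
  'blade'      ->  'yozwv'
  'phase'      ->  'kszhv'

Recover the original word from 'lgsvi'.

other

Each pair mirrors across the alphabet (h↔s, a↔z, m↔n): positions sum to 25. Each letter is replaced by its mirror in the alphabet: a↔z, b↔y, c↔x, and so on (the Atbash cipher).
Undoing it on lgsvi: l↔o, g↔t, s↔h, v↔e, i↔r.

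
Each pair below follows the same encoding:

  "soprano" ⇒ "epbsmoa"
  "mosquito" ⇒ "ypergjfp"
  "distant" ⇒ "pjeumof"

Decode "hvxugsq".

A repeating key of period 2 is used — shifts +12, +1 over and over.
Decoding hvxugsq: h−12=v, v−1=u, x−12=l, u−1=t, g−12=u, s−1=r, q−12=e.

vulture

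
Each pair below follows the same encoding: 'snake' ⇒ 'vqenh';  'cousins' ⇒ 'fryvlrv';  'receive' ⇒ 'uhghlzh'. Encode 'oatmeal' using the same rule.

rdxpheo

It's a Vigenère-style cipher with numeric key [3,3,4]: position i shifts by key[i mod 3].
On oatmeal: o+3=r, a+3=d, t+4=x, m+3=p, e+3=h, a+4=e, l+3=o.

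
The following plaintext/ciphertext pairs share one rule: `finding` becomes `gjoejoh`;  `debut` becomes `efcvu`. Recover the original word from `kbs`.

jar

Compare letters: f→g is +1, i→j is +1, n→o is +1 — a constant shift. It's a constant shift of +1 (ROT1).
Decoding kbs: k−1=j, b−1=a, s−1=r.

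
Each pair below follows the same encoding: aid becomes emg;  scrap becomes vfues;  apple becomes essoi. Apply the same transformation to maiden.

pemgiq

The shift depends on letter class: consonant d→g is +3, but vowel a→e is +4. Two shifts are in play — +4 for a/e/i/o/u, +3 for every other letter.
For maiden: m(cons)+3=p, a(vowel)+4=e, i(vowel)+4=m, d(cons)+3=g, e(vowel)+4=i, n(cons)+3=q.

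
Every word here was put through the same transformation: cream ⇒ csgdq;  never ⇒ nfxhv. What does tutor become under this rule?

In cream: c→c is +0, r→s is +1, e→g is +2, a→d is +3 — the shift increases by 1 each position. Each letter shifts forward by its position index (0, 1, 2, …) — the shift grows by one for each successive letter.
Applying it to tutor: t+0=t, u+1=v, t+2=v, o+3=r, r+4=v.

tvvrv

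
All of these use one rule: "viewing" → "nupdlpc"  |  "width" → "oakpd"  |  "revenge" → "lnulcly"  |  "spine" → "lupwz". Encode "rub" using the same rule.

iby

The output letters match the input read backwards, each shifted +7: viewing reversed is gniweiv. Read the word backwards and shift each letter +7.
For rub: reverse → bur; then shift: b+7=i, u+7=b, r+7=y.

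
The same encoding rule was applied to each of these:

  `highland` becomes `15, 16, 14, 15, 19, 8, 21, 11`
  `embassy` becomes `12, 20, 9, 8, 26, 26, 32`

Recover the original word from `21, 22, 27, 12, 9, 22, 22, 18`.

notebook

h is letter #8 and maps to 15: an offset of 7. The number is (letter's place in the alphabet, a=1) + 7.
Undoing it on 21, 22, 27, 12, 9, 22, 22, 18: 21→(21−7)÷1=14=n, 22→(22−7)÷1=15=o, 27→(27−7)÷1=20=t, 12→(12−7)÷1=5=e, 9→(9−7)÷1=2=b, 22→(22−7)÷1=15=o, 22→(22−7)÷1=15=o, 18→(18−7)÷1=11=k.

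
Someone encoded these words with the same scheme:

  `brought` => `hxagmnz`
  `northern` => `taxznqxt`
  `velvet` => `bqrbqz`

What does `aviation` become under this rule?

The shift depends on letter class: consonant b→h is +6, but vowel o→a is +12. Two shifts are in play — +12 for a/e/i/o/u, +6 for every other letter.
Applying it to aviation: a(vowel)+12=m, v(cons)+6=b, i(vowel)+12=u, a(vowel)+12=m, t(cons)+6=z, i(vowel)+12=u, o(vowel)+12=a, n(cons)+6=t.

mbumzuat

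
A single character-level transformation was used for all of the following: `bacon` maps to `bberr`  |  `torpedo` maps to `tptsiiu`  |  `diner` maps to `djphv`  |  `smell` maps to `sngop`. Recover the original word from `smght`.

sleep

The shift increases by 1 at each position, starting from +0: 0, 1, 2, ….
Undoing it on smght: s−0=s, m−1=l, g−2=e, h−3=e, t−4=p.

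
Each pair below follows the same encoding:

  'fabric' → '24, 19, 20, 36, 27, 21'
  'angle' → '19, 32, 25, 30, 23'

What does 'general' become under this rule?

25, 23, 32, 23, 36, 19, 30

f is letter #6 and maps to 24: an offset of 18. Letters become their 1-based position plus 18 (so a→19, b→20, …).
Applying it to general: g=7→25, e=5→23, n=14→32, e=5→23, r=18→36, a=1→19, l=12→30.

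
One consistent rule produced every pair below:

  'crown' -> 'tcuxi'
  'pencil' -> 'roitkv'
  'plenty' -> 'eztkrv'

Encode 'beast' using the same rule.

zygkh

The output letters match the input read backwards, each shifted +6: crown reversed is nworc. Read the word backwards and shift each letter +6.
For beast: reverse → tsaeb; then shift: t+6=z, s+6=y, a+6=g, e+6=k, b+6=h.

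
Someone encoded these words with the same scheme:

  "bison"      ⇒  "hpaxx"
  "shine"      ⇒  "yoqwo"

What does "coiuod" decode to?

In bison: b→h is +6, i→p is +7, s→a is +8, o→x is +9 — the shift increases by 1 each position. Letter i (0-indexed) is shifted by i+6, so successive shifts are 6, 7, 8, ….
Reversing it on coiuod: c−6=w, o−7=h, i−8=a, u−9=l, o−10=e, d−11=s.

whales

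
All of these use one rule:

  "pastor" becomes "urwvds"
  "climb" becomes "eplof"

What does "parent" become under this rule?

The output letters match the input read backwards, each shifted +3: pastor reversed is rotsap. The word is reversed, then every letter is shifted forward by 3.
For parent: reverse → tnerap; then shift: t+3=w, n+3=q, e+3=h, r+3=u, a+3=d, p+3=s.

wqhuds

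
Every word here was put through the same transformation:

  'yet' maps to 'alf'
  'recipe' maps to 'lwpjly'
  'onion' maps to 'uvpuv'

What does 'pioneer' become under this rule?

ylluvpw

The output letters match the input read backwards, each shifted +7: yet reversed is tey. Read the word backwards and shift each letter +7.
For pioneer: reverse → reenoip; then shift: r+7=y, e+7=l, e+7=l, n+7=u, o+7=v, i+7=p, p+7=w.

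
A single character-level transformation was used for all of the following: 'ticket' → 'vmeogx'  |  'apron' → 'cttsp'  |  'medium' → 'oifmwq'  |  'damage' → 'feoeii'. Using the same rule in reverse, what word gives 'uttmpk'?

spring

It's a Vigenère-style cipher with numeric key [2,4]: position i shifts by key[i mod 2].
Decoding uttmpk: u−2=s, t−4=p, t−2=r, m−4=i, p−2=n, k−4=g.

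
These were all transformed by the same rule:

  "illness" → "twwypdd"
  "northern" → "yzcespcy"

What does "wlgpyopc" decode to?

Compare letters: i→t is +11, l→w is +11, l→w is +11 — a constant shift. It's a constant shift of +11 (ROT11).
Undoing it on wlgpyopc: w−11=l, l−11=a, g−11=v, p−11=e, y−11=n, o−11=d, p−11=e, c−11=r.

lavender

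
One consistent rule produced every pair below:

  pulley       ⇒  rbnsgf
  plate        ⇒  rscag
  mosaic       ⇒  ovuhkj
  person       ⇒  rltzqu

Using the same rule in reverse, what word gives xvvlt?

voter

Shifts by position in pulley: pos 0: p→r (+2), pos 1: u→b (+7), pos 2: l→n (+2), pos 3: l→s (+7) — repeating every 2. It's a Vigenère-style cipher with numeric key [2,7]: position i shifts by key[i mod 2].
Decoding xvvlt: x−2=v, v−7=o, v−2=t, l−7=e, t−2=r.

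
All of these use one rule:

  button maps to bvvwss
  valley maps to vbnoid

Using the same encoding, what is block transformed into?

In button: b→b is +0, u→v is +1, t→v is +2, t→w is +3 — the shift increases by 1 each position. The shift increases by 1 at each position, starting from +0: 0, 1, 2, ….
For block: b+0=b, l+1=m, o+2=q, c+3=f, k+4=o.

bmqfo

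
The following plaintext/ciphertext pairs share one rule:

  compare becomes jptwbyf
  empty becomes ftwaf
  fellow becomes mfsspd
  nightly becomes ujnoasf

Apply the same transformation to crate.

The shift depends on letter class: consonant c→j is +7, but vowel o→p is +1. The rule splits by letter class: vowels +1, consonants +7.
On crate: c(cons)+7=j, r(cons)+7=y, a(vowel)+1=b, t(cons)+7=a, e(vowel)+1=f.

jybaf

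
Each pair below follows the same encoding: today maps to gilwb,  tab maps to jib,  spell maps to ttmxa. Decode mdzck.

The output letters match the input read backwards, each shifted +8: today reversed is yadot. Two steps: reverse the string, then apply a Caesar shift of +8.
Decoding mdzck: shift back: m−8=e, d−8=v, z−8=r, c−8=u, k−8=c → evruc; then reverse → curve.

curve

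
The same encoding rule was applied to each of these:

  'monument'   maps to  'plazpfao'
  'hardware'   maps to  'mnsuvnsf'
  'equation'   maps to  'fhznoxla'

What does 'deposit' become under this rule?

ufwldxo

Each letter's alphabet position (a=0..z=25) is mapped through 11·x+13 mod 26 — an affine cipher.
Applying it to deposit: d(3)→11·3+13≡20=u; e(4)→11·4+13≡5=f; p(15)→11·15+13≡22=w; o(14)→11·14+13≡11=l; s(18)→11·18+13≡3=d; i(8)→11·8+13≡23=x; t(19)→11·19+13≡14=o (all mod 26).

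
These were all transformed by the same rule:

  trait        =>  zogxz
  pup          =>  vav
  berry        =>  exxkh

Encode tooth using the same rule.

nzuuz

The output letters match the input read backwards, each shifted +6: trait reversed is tiart. Read the word backwards and shift each letter +6.
On tooth: reverse → htoot; then shift: h+6=n, t+6=z, o+6=u, o+6=u, t+6=z.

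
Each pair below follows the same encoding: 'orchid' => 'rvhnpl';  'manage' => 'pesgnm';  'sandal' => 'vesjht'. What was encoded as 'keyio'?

hatch

In orchid: o→r is +3, r→v is +4, c→h is +5, h→n is +6 — the shift increases by 1 each position. Letter i (0-indexed) is shifted by i+3, so successive shifts are 3, 4, 5, ….
Reversing it on keyio: k−3=h, e−4=a, y−5=t, i−6=c, o−7=h.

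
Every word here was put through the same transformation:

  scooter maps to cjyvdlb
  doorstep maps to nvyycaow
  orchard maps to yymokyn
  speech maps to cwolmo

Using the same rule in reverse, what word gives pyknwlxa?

Shifts by position in scooter: pos 0: s→c (+10), pos 1: c→j (+7), pos 2: o→y (+10), pos 3: o→v (+7) — repeating every 2. A repeating key of period 2 is used — shifts +10, +7 over and over.
Decoding pyknwlxa: p−10=f, y−7=r, k−10=a, n−7=g, w−10=m, l−7=e, x−10=n, a−7=t.

fragment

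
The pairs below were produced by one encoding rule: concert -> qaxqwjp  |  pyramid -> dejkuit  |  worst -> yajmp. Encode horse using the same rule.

c(2)→q(16) and o(14)→a(0) fit y≡3x+10 (mod 26); the inverse of 3 mod 26 is 9. Each letter's alphabet position (a=0..z=25) is mapped through 3·x+10 mod 26 — an affine cipher.
Applying it to horse: h(7)→3·7+10≡5=f; o(14)→3·14+10≡0=a; r(17)→3·17+10≡9=j; s(18)→3·18+10≡12=m; e(4)→3·4+10≡22=w (all mod 26).

fajmw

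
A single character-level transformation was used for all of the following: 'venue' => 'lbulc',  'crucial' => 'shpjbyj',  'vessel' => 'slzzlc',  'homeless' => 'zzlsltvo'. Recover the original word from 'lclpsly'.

relieve

The output letters match the input read backwards, each shifted +7: venue reversed is eunev. Two steps: reverse the string, then apply a Caesar shift of +7.
Undoing it on lclpsly: shift back: l−7=e, c−7=v, l−7=e, p−7=i, s−7=l, l−7=e, y−7=r → eveiler; then reverse → relieve.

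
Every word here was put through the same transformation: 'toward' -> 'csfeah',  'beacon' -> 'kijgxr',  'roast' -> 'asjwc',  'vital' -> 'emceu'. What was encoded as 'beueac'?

salary

The shifts repeat in a cycle of length 2: positions 0,1,… shift by +9, +4, then the pattern repeats.
Reversing it on beueac: b−9=s, e−4=a, u−9=l, e−4=a, a−9=r, c−4=y.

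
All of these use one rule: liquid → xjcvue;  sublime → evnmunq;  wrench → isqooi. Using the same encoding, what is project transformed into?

bsakqdf

The shifts repeat in a cycle of length 2: positions 0,1,… shift by +12, +1, then the pattern repeats.
On project: p+12=b, r+1=s, o+12=a, j+1=k, e+12=q, c+1=d, t+12=f.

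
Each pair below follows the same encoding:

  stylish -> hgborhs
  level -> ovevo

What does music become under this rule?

nfhrx

Letters are reflected about the middle of the alphabet (position → 25−position): Atbash.
Applying it to music: m↔n, u↔f, s↔h, i↔r, c↔x.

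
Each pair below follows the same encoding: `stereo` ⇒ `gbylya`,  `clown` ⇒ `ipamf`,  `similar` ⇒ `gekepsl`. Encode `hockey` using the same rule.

jaiuyc

s(18)→g(6) and t(19)→b(1) fit y≡21x+18 (mod 26); the inverse of 21 mod 26 is 5. This is an affine cipher: with a=0,…,z=25, each position x becomes (21x+18) mod 26.
For hockey: h(7)→21·7+18≡9=j; o(14)→21·14+18≡0=a; c(2)→21·2+18≡8=i; k(10)→21·10+18≡20=u; e(4)→21·4+18≡24=y; y(24)→21·24+18≡2=c (all mod 26).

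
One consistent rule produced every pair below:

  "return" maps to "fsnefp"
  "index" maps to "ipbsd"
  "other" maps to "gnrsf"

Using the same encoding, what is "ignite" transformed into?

r(17)→f(5) and e(4)→s(18) fit y≡17x+2 (mod 26); the inverse of 17 mod 26 is 23. Each letter's alphabet position (a=0..z=25) is mapped through 17·x+2 mod 26 — an affine cipher.
On ignite: i(8)→17·8+2≡8=i; g(6)→17·6+2≡0=a; n(13)→17·13+2≡15=p; i(8)→17·8+2≡8=i; t(19)→17·19+2≡13=n; e(4)→17·4+2≡18=s (all mod 26).

iapins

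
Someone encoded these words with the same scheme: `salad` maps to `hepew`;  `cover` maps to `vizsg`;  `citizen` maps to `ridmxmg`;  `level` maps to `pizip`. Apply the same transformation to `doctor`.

The output letters match the input read backwards, each shifted +4: salad reversed is dalas. Two steps: reverse the string, then apply a Caesar shift of +4.
On doctor: reverse → rotcod; then shift: r+4=v, o+4=s, t+4=x, c+4=g, o+4=s, d+4=h.

vsxgsh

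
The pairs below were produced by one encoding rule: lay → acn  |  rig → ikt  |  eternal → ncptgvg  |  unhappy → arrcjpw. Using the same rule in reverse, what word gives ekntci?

garlic

The output letters match the input read backwards, each shifted +2: lay reversed is yal. The word is reversed, then every letter is shifted forward by 2.
Reversing it on ekntci: shift back: e−2=c, k−2=i, n−2=l, t−2=r, c−2=a, i−2=g → cilrag; then reverse → garlic.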